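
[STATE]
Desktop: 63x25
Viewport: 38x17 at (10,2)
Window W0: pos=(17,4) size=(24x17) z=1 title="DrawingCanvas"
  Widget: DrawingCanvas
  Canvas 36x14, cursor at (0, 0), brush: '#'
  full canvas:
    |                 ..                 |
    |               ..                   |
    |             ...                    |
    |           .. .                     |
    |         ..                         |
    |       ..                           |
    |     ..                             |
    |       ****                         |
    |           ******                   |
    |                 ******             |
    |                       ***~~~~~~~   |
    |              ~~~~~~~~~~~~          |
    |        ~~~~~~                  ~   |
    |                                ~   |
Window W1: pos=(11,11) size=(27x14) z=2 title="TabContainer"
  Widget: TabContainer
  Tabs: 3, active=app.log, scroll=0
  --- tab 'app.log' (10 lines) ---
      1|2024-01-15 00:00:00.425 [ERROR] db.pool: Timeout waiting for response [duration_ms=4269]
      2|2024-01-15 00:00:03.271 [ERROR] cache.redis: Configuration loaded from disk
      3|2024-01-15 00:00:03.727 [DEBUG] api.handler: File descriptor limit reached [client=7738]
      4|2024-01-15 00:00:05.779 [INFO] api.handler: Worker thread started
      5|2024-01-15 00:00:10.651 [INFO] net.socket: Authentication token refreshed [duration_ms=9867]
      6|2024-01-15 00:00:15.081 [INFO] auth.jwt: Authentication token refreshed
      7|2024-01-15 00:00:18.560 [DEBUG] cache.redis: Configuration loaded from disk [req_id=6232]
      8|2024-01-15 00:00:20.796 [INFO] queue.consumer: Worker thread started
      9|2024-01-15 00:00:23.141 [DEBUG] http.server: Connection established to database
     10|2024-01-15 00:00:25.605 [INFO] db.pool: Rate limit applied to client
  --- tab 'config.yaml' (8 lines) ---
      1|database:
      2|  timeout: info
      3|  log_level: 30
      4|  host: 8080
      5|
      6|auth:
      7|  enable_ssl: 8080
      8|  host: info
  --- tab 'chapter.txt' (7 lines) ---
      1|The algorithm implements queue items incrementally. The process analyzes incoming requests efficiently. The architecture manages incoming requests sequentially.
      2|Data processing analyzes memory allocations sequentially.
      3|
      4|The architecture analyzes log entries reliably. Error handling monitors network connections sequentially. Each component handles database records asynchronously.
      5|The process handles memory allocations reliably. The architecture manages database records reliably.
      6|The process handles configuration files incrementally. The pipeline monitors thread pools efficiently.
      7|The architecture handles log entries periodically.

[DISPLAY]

                                      
                                      
       ┏━━━━━━━━━━━━━━━━━━━━━━┓       
       ┃ DrawingCanvas        ┃       
       ┠──────────────────────┨       
       ┃+                ..   ┃       
       ┃               ..     ┃       
       ┃             ...      ┃       
       ┃           .. .       ┃       
 ┏━━━━━━━━━━━━━━━━━━━━━━━━━┓  ┃       
 ┃ TabContainer            ┃  ┃       
 ┠─────────────────────────┨  ┃       
 ┃[app.log]│ config.yaml │ ┃  ┃       
 ┃─────────────────────────┃  ┃       
 ┃2024-01-15 00:00:00.425 [┃**┃       
 ┃2024-01-15 00:00:03.271 [┃  ┃       
 ┃2024-01-15 00:00:03.727 [┃~~┃       


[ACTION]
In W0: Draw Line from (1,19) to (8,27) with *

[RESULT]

                                      
                                      
       ┏━━━━━━━━━━━━━━━━━━━━━━┓       
       ┃ DrawingCanvas        ┃       
       ┠──────────────────────┨       
       ┃+                ..   ┃       
       ┃               ..  *  ┃       
       ┃             ...    * ┃       
       ┃           .. .      *┃       
 ┏━━━━━━━━━━━━━━━━━━━━━━━━━┓  ┃       
 ┃ TabContainer            ┃  ┃       
 ┠─────────────────────────┨  ┃       
 ┃[app.log]│ config.yaml │ ┃  ┃       
 ┃─────────────────────────┃  ┃       
 ┃2024-01-15 00:00:00.425 [┃**┃       
 ┃2024-01-15 00:00:03.271 [┃  ┃       
 ┃2024-01-15 00:00:03.727 [┃~~┃       


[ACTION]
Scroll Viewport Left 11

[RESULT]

                                      
                                      
                 ┏━━━━━━━━━━━━━━━━━━━━
                 ┃ DrawingCanvas      
                 ┠────────────────────
                 ┃+                .. 
                 ┃               ..  *
                 ┃             ...    
                 ┃           .. .     
           ┏━━━━━━━━━━━━━━━━━━━━━━━━━┓
           ┃ TabContainer            ┃
           ┠─────────────────────────┨
           ┃[app.log]│ config.yaml │ ┃
           ┃─────────────────────────┃
           ┃2024-01-15 00:00:00.425 [┃
           ┃2024-01-15 00:00:03.271 [┃
           ┃2024-01-15 00:00:03.727 [┃


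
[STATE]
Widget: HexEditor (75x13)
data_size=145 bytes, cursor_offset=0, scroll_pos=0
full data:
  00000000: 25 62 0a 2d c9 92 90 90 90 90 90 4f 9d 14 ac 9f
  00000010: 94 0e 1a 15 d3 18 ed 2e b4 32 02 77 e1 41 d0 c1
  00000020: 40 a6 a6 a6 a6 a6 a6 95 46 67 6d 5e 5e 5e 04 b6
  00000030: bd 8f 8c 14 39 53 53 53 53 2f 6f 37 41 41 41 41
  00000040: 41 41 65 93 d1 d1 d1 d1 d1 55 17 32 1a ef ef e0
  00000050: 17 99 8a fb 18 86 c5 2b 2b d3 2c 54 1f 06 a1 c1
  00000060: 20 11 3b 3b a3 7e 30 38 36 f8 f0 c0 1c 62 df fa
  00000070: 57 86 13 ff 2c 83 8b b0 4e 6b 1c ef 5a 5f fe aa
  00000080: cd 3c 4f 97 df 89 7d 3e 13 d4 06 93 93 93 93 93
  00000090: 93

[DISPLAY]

00000000  25 62 0a 2d c9 92 90 90  90 90 90 4f 9d 14 ac 9f  |%b.-.......O..
00000010  94 0e 1a 15 d3 18 ed 2e  b4 32 02 77 e1 41 d0 c1  |.........2.w.A
00000020  40 a6 a6 a6 a6 a6 a6 95  46 67 6d 5e 5e 5e 04 b6  |@.......Fgm^^^
00000030  bd 8f 8c 14 39 53 53 53  53 2f 6f 37 41 41 41 41  |....9SSSS/o7AA
00000040  41 41 65 93 d1 d1 d1 d1  d1 55 17 32 1a ef ef e0  |AAe......U.2..
00000050  17 99 8a fb 18 86 c5 2b  2b d3 2c 54 1f 06 a1 c1  |.......++.,T..
00000060  20 11 3b 3b a3 7e 30 38  36 f8 f0 c0 1c 62 df fa  | .;;.~086....b
00000070  57 86 13 ff 2c 83 8b b0  4e 6b 1c ef 5a 5f fe aa  |W...,...Nk..Z_
00000080  cd 3c 4f 97 df 89 7d 3e  13 d4 06 93 93 93 93 93  |.<O...}>......
00000090  93                                                |.             
                                                                           
                                                                           
                                                                           


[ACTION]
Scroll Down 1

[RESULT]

00000010  94 0e 1a 15 d3 18 ed 2e  b4 32 02 77 e1 41 d0 c1  |.........2.w.A
00000020  40 a6 a6 a6 a6 a6 a6 95  46 67 6d 5e 5e 5e 04 b6  |@.......Fgm^^^
00000030  bd 8f 8c 14 39 53 53 53  53 2f 6f 37 41 41 41 41  |....9SSSS/o7AA
00000040  41 41 65 93 d1 d1 d1 d1  d1 55 17 32 1a ef ef e0  |AAe......U.2..
00000050  17 99 8a fb 18 86 c5 2b  2b d3 2c 54 1f 06 a1 c1  |.......++.,T..
00000060  20 11 3b 3b a3 7e 30 38  36 f8 f0 c0 1c 62 df fa  | .;;.~086....b
00000070  57 86 13 ff 2c 83 8b b0  4e 6b 1c ef 5a 5f fe aa  |W...,...Nk..Z_
00000080  cd 3c 4f 97 df 89 7d 3e  13 d4 06 93 93 93 93 93  |.<O...}>......
00000090  93                                                |.             
                                                                           
                                                                           
                                                                           
                                                                           


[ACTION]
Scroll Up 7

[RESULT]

00000000  25 62 0a 2d c9 92 90 90  90 90 90 4f 9d 14 ac 9f  |%b.-.......O..
00000010  94 0e 1a 15 d3 18 ed 2e  b4 32 02 77 e1 41 d0 c1  |.........2.w.A
00000020  40 a6 a6 a6 a6 a6 a6 95  46 67 6d 5e 5e 5e 04 b6  |@.......Fgm^^^
00000030  bd 8f 8c 14 39 53 53 53  53 2f 6f 37 41 41 41 41  |....9SSSS/o7AA
00000040  41 41 65 93 d1 d1 d1 d1  d1 55 17 32 1a ef ef e0  |AAe......U.2..
00000050  17 99 8a fb 18 86 c5 2b  2b d3 2c 54 1f 06 a1 c1  |.......++.,T..
00000060  20 11 3b 3b a3 7e 30 38  36 f8 f0 c0 1c 62 df fa  | .;;.~086....b
00000070  57 86 13 ff 2c 83 8b b0  4e 6b 1c ef 5a 5f fe aa  |W...,...Nk..Z_
00000080  cd 3c 4f 97 df 89 7d 3e  13 d4 06 93 93 93 93 93  |.<O...}>......
00000090  93                                                |.             
                                                                           
                                                                           
                                                                           


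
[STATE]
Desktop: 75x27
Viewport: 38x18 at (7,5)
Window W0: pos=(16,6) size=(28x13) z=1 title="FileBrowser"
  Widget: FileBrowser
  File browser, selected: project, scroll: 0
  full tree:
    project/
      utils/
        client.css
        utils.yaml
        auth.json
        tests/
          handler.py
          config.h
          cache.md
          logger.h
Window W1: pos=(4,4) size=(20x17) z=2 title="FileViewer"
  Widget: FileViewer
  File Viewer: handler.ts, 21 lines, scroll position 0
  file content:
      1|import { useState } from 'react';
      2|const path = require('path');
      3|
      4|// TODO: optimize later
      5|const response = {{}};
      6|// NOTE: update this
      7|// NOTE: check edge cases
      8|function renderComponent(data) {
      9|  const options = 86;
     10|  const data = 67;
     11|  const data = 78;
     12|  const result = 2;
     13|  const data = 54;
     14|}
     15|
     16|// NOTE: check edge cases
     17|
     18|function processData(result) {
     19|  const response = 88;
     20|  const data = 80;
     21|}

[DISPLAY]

ileViewer       ┃                     
────────────────┨━━━━━━━━━━━━━━━━━━━┓ 
port { useState▲┃owser              ┃ 
nst path = requ█┃───────────────────┨ 
               ░┃roject/            ┃ 
 TODO: optimize░┃ utils/            ┃ 
nst response = ░┃                   ┃ 
 NOTE: update t░┃                   ┃ 
 NOTE: check ed░┃                   ┃ 
nction renderCo░┃                   ┃ 
const options =░┃                   ┃ 
const data = 67░┃                   ┃ 
const data = 78░┃                   ┃ 
const result = ░┃━━━━━━━━━━━━━━━━━━━┛ 
const data = 54▼┃                     
━━━━━━━━━━━━━━━━┛                     
                                      
                                      


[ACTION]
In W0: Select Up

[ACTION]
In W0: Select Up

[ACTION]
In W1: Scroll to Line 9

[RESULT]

ileViewer       ┃                     
────────────────┨━━━━━━━━━━━━━━━━━━━┓ 
const options =▲┃owser              ┃ 
const data = 67░┃───────────────────┨ 
const data = 78░┃roject/            ┃ 
const result = ░┃ utils/            ┃ 
const data = 54░┃                   ┃ 
               ░┃                   ┃ 
               ░┃                   ┃ 
 NOTE: check ed░┃                   ┃ 
               ░┃                   ┃ 
nction processD░┃                   ┃ 
const response ░┃                   ┃ 
const data = 80█┃━━━━━━━━━━━━━━━━━━━┛ 
               ▼┃                     
━━━━━━━━━━━━━━━━┛                     
                                      
                                      


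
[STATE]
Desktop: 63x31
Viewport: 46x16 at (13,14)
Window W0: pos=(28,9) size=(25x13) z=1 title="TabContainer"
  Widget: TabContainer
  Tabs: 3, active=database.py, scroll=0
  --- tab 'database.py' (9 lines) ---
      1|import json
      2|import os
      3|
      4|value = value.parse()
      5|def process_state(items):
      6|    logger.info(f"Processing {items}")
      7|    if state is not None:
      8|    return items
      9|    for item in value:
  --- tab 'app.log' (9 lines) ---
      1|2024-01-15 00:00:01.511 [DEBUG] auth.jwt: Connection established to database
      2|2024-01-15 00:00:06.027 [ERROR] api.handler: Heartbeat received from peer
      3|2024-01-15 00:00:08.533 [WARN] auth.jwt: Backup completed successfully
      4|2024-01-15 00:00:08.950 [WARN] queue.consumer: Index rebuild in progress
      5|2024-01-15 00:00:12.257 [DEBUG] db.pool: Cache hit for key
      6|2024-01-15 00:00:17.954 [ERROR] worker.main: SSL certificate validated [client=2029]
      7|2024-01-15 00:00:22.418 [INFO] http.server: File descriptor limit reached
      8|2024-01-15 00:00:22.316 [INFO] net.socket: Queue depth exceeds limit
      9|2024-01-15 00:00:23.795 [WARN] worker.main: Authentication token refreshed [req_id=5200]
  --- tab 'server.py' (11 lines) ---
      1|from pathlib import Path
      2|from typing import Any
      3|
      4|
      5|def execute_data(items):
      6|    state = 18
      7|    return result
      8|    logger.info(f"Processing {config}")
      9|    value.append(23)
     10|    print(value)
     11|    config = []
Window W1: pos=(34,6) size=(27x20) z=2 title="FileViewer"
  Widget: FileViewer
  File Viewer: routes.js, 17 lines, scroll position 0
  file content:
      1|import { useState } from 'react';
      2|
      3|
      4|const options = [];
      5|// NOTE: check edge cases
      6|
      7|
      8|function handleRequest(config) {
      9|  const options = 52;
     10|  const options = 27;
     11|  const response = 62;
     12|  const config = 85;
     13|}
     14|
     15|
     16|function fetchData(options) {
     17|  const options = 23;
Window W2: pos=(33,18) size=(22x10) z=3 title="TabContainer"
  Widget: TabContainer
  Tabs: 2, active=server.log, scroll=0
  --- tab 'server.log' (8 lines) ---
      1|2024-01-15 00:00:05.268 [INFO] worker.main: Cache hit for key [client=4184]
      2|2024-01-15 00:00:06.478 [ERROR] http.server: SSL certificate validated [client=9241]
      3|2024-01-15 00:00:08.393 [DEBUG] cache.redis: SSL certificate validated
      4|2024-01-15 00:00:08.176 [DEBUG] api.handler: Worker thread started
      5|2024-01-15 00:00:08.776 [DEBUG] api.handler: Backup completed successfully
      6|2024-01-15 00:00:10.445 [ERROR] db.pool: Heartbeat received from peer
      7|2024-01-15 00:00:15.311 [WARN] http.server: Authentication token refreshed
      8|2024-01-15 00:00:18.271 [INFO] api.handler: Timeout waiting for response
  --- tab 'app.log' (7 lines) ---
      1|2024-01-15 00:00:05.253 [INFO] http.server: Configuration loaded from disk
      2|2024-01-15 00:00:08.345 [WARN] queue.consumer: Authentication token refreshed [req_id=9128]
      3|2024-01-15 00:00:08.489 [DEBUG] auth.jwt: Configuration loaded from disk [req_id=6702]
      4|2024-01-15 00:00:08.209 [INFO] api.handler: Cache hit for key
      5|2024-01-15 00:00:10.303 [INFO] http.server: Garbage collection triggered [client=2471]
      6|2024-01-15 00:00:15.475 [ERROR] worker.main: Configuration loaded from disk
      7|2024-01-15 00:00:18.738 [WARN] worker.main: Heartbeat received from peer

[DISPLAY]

               ┃impor┃                        
               ┃impor┃                        
               ┃     ┃function handleRequest(c
               ┃value┃  const options = 52;   
               ┃def ┏━━━━━━━━━━━━━━━━━━━━┓;   
               ┃    ┃ TabContainer       ┃2;  
               ┃    ┠────────────────────┨    
               ┗━━━━┃[server.log]│ app.lo┃    
                    ┃────────────────────┃    
                    ┃2024-01-15 00:00:05.┃    
                    ┃2024-01-15 00:00:06.┃ptio
                    ┃2024-01-15 00:00:08.┃━━━━
                    ┃2024-01-15 00:00:08.┃    
                    ┗━━━━━━━━━━━━━━━━━━━━┛    
                                              
                                              


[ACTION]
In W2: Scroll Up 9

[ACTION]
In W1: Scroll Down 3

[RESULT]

               ┃impor┃                        
               ┃impor┃function handleRequest(c
               ┃     ┃  const options = 52;   
               ┃value┃  const options = 27;   
               ┃def ┏━━━━━━━━━━━━━━━━━━━━┓2;  
               ┃    ┃ TabContainer       ┃    
               ┃    ┠────────────────────┨    
               ┗━━━━┃[server.log]│ app.lo┃    
                    ┃────────────────────┃    
                    ┃2024-01-15 00:00:05.┃ptio
                    ┃2024-01-15 00:00:06.┃;   
                    ┃2024-01-15 00:00:08.┃━━━━
                    ┃2024-01-15 00:00:08.┃    
                    ┗━━━━━━━━━━━━━━━━━━━━┛    
                                              
                                              


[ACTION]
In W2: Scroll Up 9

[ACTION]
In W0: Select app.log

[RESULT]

               ┃2024-┃                        
               ┃2024-┃function handleRequest(c
               ┃2024-┃  const options = 52;   
               ┃2024-┃  const options = 27;   
               ┃2024┏━━━━━━━━━━━━━━━━━━━━┓2;  
               ┃2024┃ TabContainer       ┃    
               ┃2024┠────────────────────┨    
               ┗━━━━┃[server.log]│ app.lo┃    
                    ┃────────────────────┃    
                    ┃2024-01-15 00:00:05.┃ptio
                    ┃2024-01-15 00:00:06.┃;   
                    ┃2024-01-15 00:00:08.┃━━━━
                    ┃2024-01-15 00:00:08.┃    
                    ┗━━━━━━━━━━━━━━━━━━━━┛    
                                              
                                              


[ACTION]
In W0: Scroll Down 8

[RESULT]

               ┃2024-┃                        
               ┃     ┃function handleRequest(c
               ┃     ┃  const options = 52;   
               ┃     ┃  const options = 27;   
               ┃    ┏━━━━━━━━━━━━━━━━━━━━┓2;  
               ┃    ┃ TabContainer       ┃    
               ┃    ┠────────────────────┨    
               ┗━━━━┃[server.log]│ app.lo┃    
                    ┃────────────────────┃    
                    ┃2024-01-15 00:00:05.┃ptio
                    ┃2024-01-15 00:00:06.┃;   
                    ┃2024-01-15 00:00:08.┃━━━━
                    ┃2024-01-15 00:00:08.┃    
                    ┗━━━━━━━━━━━━━━━━━━━━┛    
                                              
                                              


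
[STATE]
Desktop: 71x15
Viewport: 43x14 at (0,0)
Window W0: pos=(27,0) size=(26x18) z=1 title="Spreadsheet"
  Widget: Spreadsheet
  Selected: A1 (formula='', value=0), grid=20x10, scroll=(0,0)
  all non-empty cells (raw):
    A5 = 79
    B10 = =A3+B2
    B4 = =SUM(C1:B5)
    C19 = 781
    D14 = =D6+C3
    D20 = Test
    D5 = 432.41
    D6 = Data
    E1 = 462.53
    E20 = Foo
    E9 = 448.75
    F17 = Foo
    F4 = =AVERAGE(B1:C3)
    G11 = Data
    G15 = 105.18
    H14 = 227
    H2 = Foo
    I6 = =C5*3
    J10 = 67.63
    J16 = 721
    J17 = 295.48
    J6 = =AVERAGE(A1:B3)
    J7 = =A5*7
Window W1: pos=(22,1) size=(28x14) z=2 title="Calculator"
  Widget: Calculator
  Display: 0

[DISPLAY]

                           ┏━━━━━━━━━━━━━━━
                      ┏━━━━━━━━━━━━━━━━━━━━
                      ┃ Calculator         
                      ┠────────────────────
                      ┃                    
                      ┃┌───┬───┬───┬───┐   
                      ┃│ 7 │ 8 │ 9 │ ÷ │   
                      ┃├───┼───┼───┼───┤   
                      ┃│ 4 │ 5 │ 6 │ × │   
                      ┃├───┼───┼───┼───┤   
                      ┃│ 1 │ 2 │ 3 │ - │   
                      ┃├───┼───┼───┼───┤   
                      ┃│ 0 │ . │ = │ + │   
                      ┃└───┴───┴───┴───┘   


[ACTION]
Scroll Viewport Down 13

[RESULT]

                      ┏━━━━━━━━━━━━━━━━━━━━
                      ┃ Calculator         
                      ┠────────────────────
                      ┃                    
                      ┃┌───┬───┬───┬───┐   
                      ┃│ 7 │ 8 │ 9 │ ÷ │   
                      ┃├───┼───┼───┼───┤   
                      ┃│ 4 │ 5 │ 6 │ × │   
                      ┃├───┼───┼───┼───┤   
                      ┃│ 1 │ 2 │ 3 │ - │   
                      ┃├───┼───┼───┼───┤   
                      ┃│ 0 │ . │ = │ + │   
                      ┃└───┴───┴───┴───┘   
                      ┗━━━━━━━━━━━━━━━━━━━━


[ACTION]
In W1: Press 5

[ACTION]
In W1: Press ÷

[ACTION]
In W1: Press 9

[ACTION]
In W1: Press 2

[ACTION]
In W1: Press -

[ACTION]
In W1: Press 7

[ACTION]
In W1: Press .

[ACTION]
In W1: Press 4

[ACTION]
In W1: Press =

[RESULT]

                      ┏━━━━━━━━━━━━━━━━━━━━
                      ┃ Calculator         
                      ┠────────────────────
                      ┃              -7.345
                      ┃┌───┬───┬───┬───┐   
                      ┃│ 7 │ 8 │ 9 │ ÷ │   
                      ┃├───┼───┼───┼───┤   
                      ┃│ 4 │ 5 │ 6 │ × │   
                      ┃├───┼───┼───┼───┤   
                      ┃│ 1 │ 2 │ 3 │ - │   
                      ┃├───┼───┼───┼───┤   
                      ┃│ 0 │ . │ = │ + │   
                      ┃└───┴───┴───┴───┘   
                      ┗━━━━━━━━━━━━━━━━━━━━


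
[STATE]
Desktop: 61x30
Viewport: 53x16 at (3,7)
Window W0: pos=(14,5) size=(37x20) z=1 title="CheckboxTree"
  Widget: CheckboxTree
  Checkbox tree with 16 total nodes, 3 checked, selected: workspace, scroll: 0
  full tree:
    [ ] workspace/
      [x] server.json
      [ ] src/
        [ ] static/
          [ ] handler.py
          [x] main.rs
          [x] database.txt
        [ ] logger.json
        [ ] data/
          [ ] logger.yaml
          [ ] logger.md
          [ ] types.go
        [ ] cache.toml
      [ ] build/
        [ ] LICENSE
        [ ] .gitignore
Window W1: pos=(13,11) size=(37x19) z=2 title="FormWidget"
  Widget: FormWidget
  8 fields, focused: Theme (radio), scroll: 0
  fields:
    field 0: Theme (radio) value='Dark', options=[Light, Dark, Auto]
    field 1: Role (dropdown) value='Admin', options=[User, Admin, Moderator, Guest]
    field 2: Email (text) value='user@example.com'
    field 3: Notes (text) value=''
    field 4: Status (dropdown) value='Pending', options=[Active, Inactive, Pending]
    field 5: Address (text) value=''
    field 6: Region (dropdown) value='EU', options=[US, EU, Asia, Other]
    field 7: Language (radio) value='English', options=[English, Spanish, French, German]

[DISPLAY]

           ┠───────────────────────────────────┨     
           ┃>[-] workspace/                    ┃     
           ┃   [x] server.json                 ┃     
           ┃   [-] src/                        ┃     
          ┏━━━━━━━━━━━━━━━━━━━━━━━━━━━━━━━━━━━┓┃     
          ┃ FormWidget                        ┃┃     
          ┠───────────────────────────────────┨┃     
          ┃> Theme:      ( ) Light  (●) Dark  ┃┃     
          ┃  Role:       [Admin             ▼]┃┃     
          ┃  Email:      [user@example.com   ]┃┃     
          ┃  Notes:      [                   ]┃┃     
          ┃  Status:     [Pending           ▼]┃┃     
          ┃  Address:    [                   ]┃┃     
          ┃  Region:     [EU                ▼]┃┃     
          ┃  Language:   (●) English  ( ) Span┃┃     
          ┃                                   ┃┃     


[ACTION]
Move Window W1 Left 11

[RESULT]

           ┠───────────────────────────────────┨     
           ┃>[-] workspace/                    ┃     
           ┃   [x] server.json                 ┃     
           ┃   [-] src/                        ┃     
━━━━━━━━━━━━━━━━━━━━━━━━━━━━━━━━━━━┓           ┃     
 FormWidget                        ┃           ┃     
───────────────────────────────────┨           ┃     
> Theme:      ( ) Light  (●) Dark  ┃           ┃     
  Role:       [Admin             ▼]┃           ┃     
  Email:      [user@example.com   ]┃           ┃     
  Notes:      [                   ]┃           ┃     
  Status:     [Pending           ▼]┃           ┃     
  Address:    [                   ]┃           ┃     
  Region:     [EU                ▼]┃           ┃     
  Language:   (●) English  ( ) Span┃           ┃     
                                   ┃           ┃     


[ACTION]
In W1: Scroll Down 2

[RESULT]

           ┠───────────────────────────────────┨     
           ┃>[-] workspace/                    ┃     
           ┃   [x] server.json                 ┃     
           ┃   [-] src/                        ┃     
━━━━━━━━━━━━━━━━━━━━━━━━━━━━━━━━━━━┓           ┃     
 FormWidget                        ┃           ┃     
───────────────────────────────────┨           ┃     
  Email:      [user@example.com   ]┃           ┃     
  Notes:      [                   ]┃           ┃     
  Status:     [Pending           ▼]┃           ┃     
  Address:    [                   ]┃           ┃     
  Region:     [EU                ▼]┃           ┃     
  Language:   (●) English  ( ) Span┃           ┃     
                                   ┃           ┃     
                                   ┃           ┃     
                                   ┃           ┃     


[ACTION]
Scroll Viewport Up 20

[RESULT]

                                                     
                                                     
                                                     
                                                     
                                                     
           ┏━━━━━━━━━━━━━━━━━━━━━━━━━━━━━━━━━━━┓     
           ┃ CheckboxTree                      ┃     
           ┠───────────────────────────────────┨     
           ┃>[-] workspace/                    ┃     
           ┃   [x] server.json                 ┃     
           ┃   [-] src/                        ┃     
━━━━━━━━━━━━━━━━━━━━━━━━━━━━━━━━━━━┓           ┃     
 FormWidget                        ┃           ┃     
───────────────────────────────────┨           ┃     
  Email:      [user@example.com   ]┃           ┃     
  Notes:      [                   ]┃           ┃     


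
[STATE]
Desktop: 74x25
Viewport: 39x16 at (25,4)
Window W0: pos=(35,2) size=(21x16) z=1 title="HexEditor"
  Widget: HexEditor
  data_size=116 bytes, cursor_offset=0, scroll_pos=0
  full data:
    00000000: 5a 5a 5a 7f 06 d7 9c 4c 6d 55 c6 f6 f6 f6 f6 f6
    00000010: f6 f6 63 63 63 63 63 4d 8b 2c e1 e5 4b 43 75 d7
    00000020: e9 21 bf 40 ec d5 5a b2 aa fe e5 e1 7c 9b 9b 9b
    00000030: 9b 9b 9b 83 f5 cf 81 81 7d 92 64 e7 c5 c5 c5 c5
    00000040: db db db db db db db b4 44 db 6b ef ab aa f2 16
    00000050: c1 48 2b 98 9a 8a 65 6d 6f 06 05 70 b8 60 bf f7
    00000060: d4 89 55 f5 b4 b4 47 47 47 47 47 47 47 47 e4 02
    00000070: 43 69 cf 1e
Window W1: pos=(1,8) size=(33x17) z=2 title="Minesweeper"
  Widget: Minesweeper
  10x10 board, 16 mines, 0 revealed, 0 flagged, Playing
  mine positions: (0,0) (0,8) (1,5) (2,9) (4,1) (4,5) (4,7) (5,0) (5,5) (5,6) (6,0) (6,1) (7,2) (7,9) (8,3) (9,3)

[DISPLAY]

          ┠───────────────────┨        
          ┃00000000  5A 5a 5a ┃        
          ┃00000010  f6 f6 63 ┃        
          ┃00000020  e9 21 bf ┃        
━━━━━━━━┓ ┃00000030  9b 9b 9b ┃        
        ┃ ┃00000040  db db db ┃        
────────┨ ┃00000050  c1 48 2b ┃        
        ┃ ┃00000060  d4 89 55 ┃        
        ┃ ┃00000070  43 69 cf ┃        
        ┃ ┃                   ┃        
        ┃ ┃                   ┃        
        ┃ ┃                   ┃        
        ┃ ┃                   ┃        
        ┃ ┗━━━━━━━━━━━━━━━━━━━┛        
        ┃                              
        ┃                              


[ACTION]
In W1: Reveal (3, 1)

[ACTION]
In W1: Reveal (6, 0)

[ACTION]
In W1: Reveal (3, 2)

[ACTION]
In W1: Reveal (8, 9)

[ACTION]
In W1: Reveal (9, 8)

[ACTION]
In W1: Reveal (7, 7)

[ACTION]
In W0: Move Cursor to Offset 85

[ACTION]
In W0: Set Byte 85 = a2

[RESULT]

          ┠───────────────────┨        
          ┃00000000  5a 5a 5a ┃        
          ┃00000010  f6 f6 63 ┃        
          ┃00000020  e9 21 bf ┃        
━━━━━━━━┓ ┃00000030  9b 9b 9b ┃        
        ┃ ┃00000040  db db db ┃        
────────┨ ┃00000050  c1 48 2b ┃        
        ┃ ┃00000060  d4 89 55 ┃        
        ┃ ┃00000070  43 69 cf ┃        
        ┃ ┃                   ┃        
        ┃ ┃                   ┃        
        ┃ ┃                   ┃        
        ┃ ┃                   ┃        
        ┃ ┗━━━━━━━━━━━━━━━━━━━┛        
        ┃                              
        ┃                              


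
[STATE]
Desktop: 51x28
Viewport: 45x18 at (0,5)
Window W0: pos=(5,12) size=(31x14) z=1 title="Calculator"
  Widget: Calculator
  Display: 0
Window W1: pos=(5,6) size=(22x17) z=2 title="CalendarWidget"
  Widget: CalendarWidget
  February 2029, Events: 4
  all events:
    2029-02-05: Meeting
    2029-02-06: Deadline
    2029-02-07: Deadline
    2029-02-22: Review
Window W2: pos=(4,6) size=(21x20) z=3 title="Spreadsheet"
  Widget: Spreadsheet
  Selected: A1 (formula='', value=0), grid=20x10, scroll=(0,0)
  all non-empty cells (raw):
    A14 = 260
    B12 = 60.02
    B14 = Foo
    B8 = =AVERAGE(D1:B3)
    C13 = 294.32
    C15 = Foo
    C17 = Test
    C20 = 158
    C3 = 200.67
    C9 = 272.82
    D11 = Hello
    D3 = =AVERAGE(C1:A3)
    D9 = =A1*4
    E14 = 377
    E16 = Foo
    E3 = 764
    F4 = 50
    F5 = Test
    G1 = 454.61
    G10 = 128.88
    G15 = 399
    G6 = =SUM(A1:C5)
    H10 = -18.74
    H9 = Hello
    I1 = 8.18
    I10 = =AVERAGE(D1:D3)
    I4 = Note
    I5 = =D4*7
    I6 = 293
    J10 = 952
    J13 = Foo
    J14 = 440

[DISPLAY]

                                             
    ┏━━━━━━━━━━━━━━━━━━━┓━┓                  
    ┃ Spreadsheet       ┃ ┃                  
    ┠───────────────────┨─┨                  
    ┃A1:                ┃ ┃                  
    ┃       A       B   ┃u┃                  
    ┃-------------------┃4┃                  
    ┃  1      [0]       ┃0┃━━━━━━━━┓         
    ┃  2        0       ┃8┃        ┃         
    ┃  3        0       ┃2┃────────┨         
    ┃  4        0       ┃ ┃       0┃         
    ┃  5        0       ┃ ┃        ┃         
    ┃  6        0       ┃ ┃        ┃         
    ┃  7        0       ┃ ┃        ┃         
    ┃  8        0   24.7┃ ┃        ┃         
    ┃  9        0       ┃ ┃        ┃         
    ┃ 10        0       ┃ ┃        ┃         
    ┃ 11        0       ┃━┛        ┃         


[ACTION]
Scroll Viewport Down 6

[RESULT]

    ┃       A       B   ┃u┃                  
    ┃-------------------┃4┃                  
    ┃  1      [0]       ┃0┃━━━━━━━━┓         
    ┃  2        0       ┃8┃        ┃         
    ┃  3        0       ┃2┃────────┨         
    ┃  4        0       ┃ ┃       0┃         
    ┃  5        0       ┃ ┃        ┃         
    ┃  6        0       ┃ ┃        ┃         
    ┃  7        0       ┃ ┃        ┃         
    ┃  8        0   24.7┃ ┃        ┃         
    ┃  9        0       ┃ ┃        ┃         
    ┃ 10        0       ┃ ┃        ┃         
    ┃ 11        0       ┃━┛        ┃         
    ┃ 12        0   60.0┃          ┃         
    ┃ 13        0       ┃          ┃         
    ┗━━━━━━━━━━━━━━━━━━━┛━━━━━━━━━━┛         
                                             
                                             


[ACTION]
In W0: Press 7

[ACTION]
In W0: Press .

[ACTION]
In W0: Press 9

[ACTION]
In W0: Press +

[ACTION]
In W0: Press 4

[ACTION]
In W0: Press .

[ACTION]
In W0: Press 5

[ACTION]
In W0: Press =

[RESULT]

    ┃       A       B   ┃u┃                  
    ┃-------------------┃4┃                  
    ┃  1      [0]       ┃0┃━━━━━━━━┓         
    ┃  2        0       ┃8┃        ┃         
    ┃  3        0       ┃2┃────────┨         
    ┃  4        0       ┃ ┃    12.4┃         
    ┃  5        0       ┃ ┃        ┃         
    ┃  6        0       ┃ ┃        ┃         
    ┃  7        0       ┃ ┃        ┃         
    ┃  8        0   24.7┃ ┃        ┃         
    ┃  9        0       ┃ ┃        ┃         
    ┃ 10        0       ┃ ┃        ┃         
    ┃ 11        0       ┃━┛        ┃         
    ┃ 12        0   60.0┃          ┃         
    ┃ 13        0       ┃          ┃         
    ┗━━━━━━━━━━━━━━━━━━━┛━━━━━━━━━━┛         
                                             
                                             


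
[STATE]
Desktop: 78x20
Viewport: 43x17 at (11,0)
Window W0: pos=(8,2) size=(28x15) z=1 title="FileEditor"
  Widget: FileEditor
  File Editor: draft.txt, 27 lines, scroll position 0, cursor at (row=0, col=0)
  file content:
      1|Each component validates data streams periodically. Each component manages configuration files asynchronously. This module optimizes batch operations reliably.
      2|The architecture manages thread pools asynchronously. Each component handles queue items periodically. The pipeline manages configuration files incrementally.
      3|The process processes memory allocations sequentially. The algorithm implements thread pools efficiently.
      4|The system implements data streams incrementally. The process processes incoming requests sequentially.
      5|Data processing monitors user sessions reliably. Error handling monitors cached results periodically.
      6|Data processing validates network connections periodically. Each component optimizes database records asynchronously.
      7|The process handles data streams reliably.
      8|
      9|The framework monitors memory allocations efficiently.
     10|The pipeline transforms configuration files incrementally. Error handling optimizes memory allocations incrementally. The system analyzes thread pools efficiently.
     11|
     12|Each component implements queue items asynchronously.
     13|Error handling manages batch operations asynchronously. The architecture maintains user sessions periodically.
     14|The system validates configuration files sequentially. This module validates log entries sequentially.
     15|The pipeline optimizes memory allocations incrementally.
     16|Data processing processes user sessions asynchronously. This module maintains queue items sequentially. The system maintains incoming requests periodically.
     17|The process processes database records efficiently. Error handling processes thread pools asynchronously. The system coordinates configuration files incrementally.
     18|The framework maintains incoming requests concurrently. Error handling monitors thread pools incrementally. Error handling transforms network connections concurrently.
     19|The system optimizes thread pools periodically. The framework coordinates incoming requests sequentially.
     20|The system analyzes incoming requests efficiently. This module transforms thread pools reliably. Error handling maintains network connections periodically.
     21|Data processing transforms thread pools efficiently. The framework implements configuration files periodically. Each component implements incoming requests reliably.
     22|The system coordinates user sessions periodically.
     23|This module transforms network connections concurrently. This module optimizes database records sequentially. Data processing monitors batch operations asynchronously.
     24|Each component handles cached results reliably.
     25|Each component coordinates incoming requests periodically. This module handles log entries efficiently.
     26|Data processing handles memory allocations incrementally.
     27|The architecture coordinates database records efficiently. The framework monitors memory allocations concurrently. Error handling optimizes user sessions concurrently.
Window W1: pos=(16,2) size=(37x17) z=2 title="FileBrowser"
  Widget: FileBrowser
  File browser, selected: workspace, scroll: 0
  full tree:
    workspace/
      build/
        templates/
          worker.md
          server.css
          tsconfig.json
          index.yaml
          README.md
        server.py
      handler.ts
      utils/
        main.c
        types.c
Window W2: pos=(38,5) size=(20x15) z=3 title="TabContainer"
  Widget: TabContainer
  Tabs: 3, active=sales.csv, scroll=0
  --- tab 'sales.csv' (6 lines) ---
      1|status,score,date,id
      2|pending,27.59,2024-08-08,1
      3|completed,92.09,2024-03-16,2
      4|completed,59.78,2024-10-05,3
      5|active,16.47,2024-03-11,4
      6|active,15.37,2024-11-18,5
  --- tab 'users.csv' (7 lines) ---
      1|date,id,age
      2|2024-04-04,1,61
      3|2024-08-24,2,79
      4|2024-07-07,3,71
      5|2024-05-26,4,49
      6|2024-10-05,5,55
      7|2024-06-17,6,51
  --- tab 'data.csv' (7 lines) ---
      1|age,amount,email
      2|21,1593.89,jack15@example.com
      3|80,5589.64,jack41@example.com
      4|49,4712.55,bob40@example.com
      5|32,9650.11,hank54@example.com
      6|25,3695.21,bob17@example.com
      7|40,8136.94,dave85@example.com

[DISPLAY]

                                           
                                           
━━━━━┏━━━━━━━━━━━━━━━━━━━━━━━━━━━━━━━━━━━┓ 
ileEd┃ FileBrowser                       ┃ 
─────┠───────────────────────────────────┨ 
ch co┃> [-] workspace/     ┏━━━━━━━━━━━━━━━
e arc┃    [+] build/       ┃ TabContainer  
e pro┃    handler.ts       ┠───────────────
e sys┃    [+] utils/       ┃[sales.csv]│ us
ta pr┃                     ┃───────────────
ta pr┃                     ┃status,score,da
e pro┃                     ┃pending,27.59,2
     ┃                     ┃completed,92.09
e fra┃                     ┃completed,59.78
e pip┃                     ┃active,16.47,20
     ┃                     ┃active,15.37,20
━━━━━┃                     ┃               


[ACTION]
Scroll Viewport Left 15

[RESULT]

                                           
                                           
        ┏━━━━━━━┏━━━━━━━━━━━━━━━━━━━━━━━━━━
        ┃ FileEd┃ FileBrowser              
        ┠───────┠──────────────────────────
        ┃█ach co┃> [-] workspace/     ┏━━━━
        ┃The arc┃    [+] build/       ┃ Tab
        ┃The pro┃    handler.ts       ┠────
        ┃The sys┃    [+] utils/       ┃[sal
        ┃Data pr┃                     ┃────
        ┃Data pr┃                     ┃stat
        ┃The pro┃                     ┃pend
        ┃       ┃                     ┃comp
        ┃The fra┃                     ┃comp
        ┃The pip┃                     ┃acti
        ┃       ┃                     ┃acti
        ┗━━━━━━━┃                     ┃    


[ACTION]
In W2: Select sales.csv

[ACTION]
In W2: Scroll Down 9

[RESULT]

                                           
                                           
        ┏━━━━━━━┏━━━━━━━━━━━━━━━━━━━━━━━━━━
        ┃ FileEd┃ FileBrowser              
        ┠───────┠──────────────────────────
        ┃█ach co┃> [-] workspace/     ┏━━━━
        ┃The arc┃    [+] build/       ┃ Tab
        ┃The pro┃    handler.ts       ┠────
        ┃The sys┃    [+] utils/       ┃[sal
        ┃Data pr┃                     ┃────
        ┃Data pr┃                     ┃acti
        ┃The pro┃                     ┃    
        ┃       ┃                     ┃    
        ┃The fra┃                     ┃    
        ┃The pip┃                     ┃    
        ┃       ┃                     ┃    
        ┗━━━━━━━┃                     ┃    


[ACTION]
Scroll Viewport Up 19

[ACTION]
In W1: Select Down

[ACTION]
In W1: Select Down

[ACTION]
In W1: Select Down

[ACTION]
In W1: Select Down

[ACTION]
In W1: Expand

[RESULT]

                                           
                                           
        ┏━━━━━━━┏━━━━━━━━━━━━━━━━━━━━━━━━━━
        ┃ FileEd┃ FileBrowser              
        ┠───────┠──────────────────────────
        ┃█ach co┃  [-] workspace/     ┏━━━━
        ┃The arc┃    [+] build/       ┃ Tab
        ┃The pro┃    handler.ts       ┠────
        ┃The sys┃  > [-] utils/       ┃[sal
        ┃Data pr┃      main.c         ┃────
        ┃Data pr┃      types.c        ┃acti
        ┃The pro┃                     ┃    
        ┃       ┃                     ┃    
        ┃The fra┃                     ┃    
        ┃The pip┃                     ┃    
        ┃       ┃                     ┃    
        ┗━━━━━━━┃                     ┃    
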